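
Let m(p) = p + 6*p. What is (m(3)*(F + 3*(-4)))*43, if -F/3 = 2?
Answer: -16254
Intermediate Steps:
F = -6 (F = -3*2 = -6)
m(p) = 7*p
(m(3)*(F + 3*(-4)))*43 = ((7*3)*(-6 + 3*(-4)))*43 = (21*(-6 - 12))*43 = (21*(-18))*43 = -378*43 = -16254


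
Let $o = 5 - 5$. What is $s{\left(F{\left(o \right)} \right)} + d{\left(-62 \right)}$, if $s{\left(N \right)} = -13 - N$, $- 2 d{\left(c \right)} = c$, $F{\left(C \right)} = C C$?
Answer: $18$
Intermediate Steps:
$o = 0$
$F{\left(C \right)} = C^{2}$
$d{\left(c \right)} = - \frac{c}{2}$
$s{\left(F{\left(o \right)} \right)} + d{\left(-62 \right)} = \left(-13 - 0^{2}\right) - -31 = \left(-13 - 0\right) + 31 = \left(-13 + 0\right) + 31 = -13 + 31 = 18$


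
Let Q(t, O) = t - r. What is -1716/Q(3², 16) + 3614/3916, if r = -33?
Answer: -547339/13706 ≈ -39.934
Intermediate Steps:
Q(t, O) = 33 + t (Q(t, O) = t - 1*(-33) = t + 33 = 33 + t)
-1716/Q(3², 16) + 3614/3916 = -1716/(33 + 3²) + 3614/3916 = -1716/(33 + 9) + 3614*(1/3916) = -1716/42 + 1807/1958 = -1716*1/42 + 1807/1958 = -286/7 + 1807/1958 = -547339/13706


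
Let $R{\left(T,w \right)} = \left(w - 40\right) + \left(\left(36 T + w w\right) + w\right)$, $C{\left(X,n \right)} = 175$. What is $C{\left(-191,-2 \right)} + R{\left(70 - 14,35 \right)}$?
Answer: $3446$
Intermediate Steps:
$R{\left(T,w \right)} = -40 + w^{2} + 2 w + 36 T$ ($R{\left(T,w \right)} = \left(-40 + w\right) + \left(\left(36 T + w^{2}\right) + w\right) = \left(-40 + w\right) + \left(\left(w^{2} + 36 T\right) + w\right) = \left(-40 + w\right) + \left(w + w^{2} + 36 T\right) = -40 + w^{2} + 2 w + 36 T$)
$C{\left(-191,-2 \right)} + R{\left(70 - 14,35 \right)} = 175 + \left(-40 + 35^{2} + 2 \cdot 35 + 36 \left(70 - 14\right)\right) = 175 + \left(-40 + 1225 + 70 + 36 \cdot 56\right) = 175 + \left(-40 + 1225 + 70 + 2016\right) = 175 + 3271 = 3446$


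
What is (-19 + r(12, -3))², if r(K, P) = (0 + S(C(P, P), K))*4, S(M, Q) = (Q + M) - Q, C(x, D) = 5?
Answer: 1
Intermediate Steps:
S(M, Q) = M (S(M, Q) = (M + Q) - Q = M)
r(K, P) = 20 (r(K, P) = (0 + 5)*4 = 5*4 = 20)
(-19 + r(12, -3))² = (-19 + 20)² = 1² = 1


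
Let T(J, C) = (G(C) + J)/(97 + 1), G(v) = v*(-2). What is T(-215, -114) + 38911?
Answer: 3813291/98 ≈ 38911.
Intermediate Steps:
G(v) = -2*v
T(J, C) = -C/49 + J/98 (T(J, C) = (-2*C + J)/(97 + 1) = (J - 2*C)/98 = (J - 2*C)*(1/98) = -C/49 + J/98)
T(-215, -114) + 38911 = (-1/49*(-114) + (1/98)*(-215)) + 38911 = (114/49 - 215/98) + 38911 = 13/98 + 38911 = 3813291/98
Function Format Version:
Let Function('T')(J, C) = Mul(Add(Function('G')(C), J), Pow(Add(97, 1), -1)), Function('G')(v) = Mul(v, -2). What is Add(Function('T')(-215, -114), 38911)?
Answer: Rational(3813291, 98) ≈ 38911.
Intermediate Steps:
Function('G')(v) = Mul(-2, v)
Function('T')(J, C) = Add(Mul(Rational(-1, 49), C), Mul(Rational(1, 98), J)) (Function('T')(J, C) = Mul(Add(Mul(-2, C), J), Pow(Add(97, 1), -1)) = Mul(Add(J, Mul(-2, C)), Pow(98, -1)) = Mul(Add(J, Mul(-2, C)), Rational(1, 98)) = Add(Mul(Rational(-1, 49), C), Mul(Rational(1, 98), J)))
Add(Function('T')(-215, -114), 38911) = Add(Add(Mul(Rational(-1, 49), -114), Mul(Rational(1, 98), -215)), 38911) = Add(Add(Rational(114, 49), Rational(-215, 98)), 38911) = Add(Rational(13, 98), 38911) = Rational(3813291, 98)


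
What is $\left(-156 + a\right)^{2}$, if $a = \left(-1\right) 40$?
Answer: $38416$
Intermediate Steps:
$a = -40$
$\left(-156 + a\right)^{2} = \left(-156 - 40\right)^{2} = \left(-196\right)^{2} = 38416$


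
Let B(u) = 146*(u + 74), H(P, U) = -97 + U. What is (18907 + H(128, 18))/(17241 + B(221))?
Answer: 18828/60311 ≈ 0.31218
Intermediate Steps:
B(u) = 10804 + 146*u (B(u) = 146*(74 + u) = 10804 + 146*u)
(18907 + H(128, 18))/(17241 + B(221)) = (18907 + (-97 + 18))/(17241 + (10804 + 146*221)) = (18907 - 79)/(17241 + (10804 + 32266)) = 18828/(17241 + 43070) = 18828/60311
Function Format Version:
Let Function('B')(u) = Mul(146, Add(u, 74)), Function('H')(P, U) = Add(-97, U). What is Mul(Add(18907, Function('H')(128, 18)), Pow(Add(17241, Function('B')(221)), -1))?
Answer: Rational(18828, 60311) ≈ 0.31218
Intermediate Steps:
Function('B')(u) = Add(10804, Mul(146, u)) (Function('B')(u) = Mul(146, Add(74, u)) = Add(10804, Mul(146, u)))
Mul(Add(18907, Function('H')(128, 18)), Pow(Add(17241, Function('B')(221)), -1)) = Mul(Add(18907, Add(-97, 18)), Pow(Add(17241, Add(10804, Mul(146, 221))), -1)) = Mul(Add(18907, -79), Pow(Add(17241, Add(10804, 32266)), -1)) = Mul(18828, Pow(Add(17241, 43070), -1)) = Mul(18828, Pow(60311, -1)) = Mul(18828, Rational(1, 60311)) = Rational(18828, 60311)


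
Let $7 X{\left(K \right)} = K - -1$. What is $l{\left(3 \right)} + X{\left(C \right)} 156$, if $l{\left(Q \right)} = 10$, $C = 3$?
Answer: $\frac{694}{7} \approx 99.143$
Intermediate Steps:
$X{\left(K \right)} = \frac{1}{7} + \frac{K}{7}$ ($X{\left(K \right)} = \frac{K - -1}{7} = \frac{K + 1}{7} = \frac{1 + K}{7} = \frac{1}{7} + \frac{K}{7}$)
$l{\left(3 \right)} + X{\left(C \right)} 156 = 10 + \left(\frac{1}{7} + \frac{1}{7} \cdot 3\right) 156 = 10 + \left(\frac{1}{7} + \frac{3}{7}\right) 156 = 10 + \frac{4}{7} \cdot 156 = 10 + \frac{624}{7} = \frac{694}{7}$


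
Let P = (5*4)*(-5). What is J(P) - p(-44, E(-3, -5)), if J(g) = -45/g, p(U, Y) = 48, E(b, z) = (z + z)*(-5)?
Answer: -951/20 ≈ -47.550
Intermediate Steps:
E(b, z) = -10*z (E(b, z) = (2*z)*(-5) = -10*z)
P = -100 (P = 20*(-5) = -100)
J(P) - p(-44, E(-3, -5)) = -45/(-100) - 1*48 = -45*(-1/100) - 48 = 9/20 - 48 = -951/20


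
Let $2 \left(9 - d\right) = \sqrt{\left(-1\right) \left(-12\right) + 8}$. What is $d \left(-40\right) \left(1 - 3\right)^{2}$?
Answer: $-1440 + 160 \sqrt{5} \approx -1082.2$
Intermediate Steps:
$d = 9 - \sqrt{5}$ ($d = 9 - \frac{\sqrt{\left(-1\right) \left(-12\right) + 8}}{2} = 9 - \frac{\sqrt{12 + 8}}{2} = 9 - \frac{\sqrt{20}}{2} = 9 - \frac{2 \sqrt{5}}{2} = 9 - \sqrt{5} \approx 6.7639$)
$d \left(-40\right) \left(1 - 3\right)^{2} = \left(9 - \sqrt{5}\right) \left(-40\right) \left(1 - 3\right)^{2} = \left(-360 + 40 \sqrt{5}\right) \left(-2\right)^{2} = \left(-360 + 40 \sqrt{5}\right) 4 = -1440 + 160 \sqrt{5}$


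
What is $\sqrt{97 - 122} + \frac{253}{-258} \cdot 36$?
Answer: $- \frac{1518}{43} + 5 i \approx -35.302 + 5.0 i$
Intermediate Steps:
$\sqrt{97 - 122} + \frac{253}{-258} \cdot 36 = \sqrt{-25} + 253 \left(- \frac{1}{258}\right) 36 = 5 i - \frac{1518}{43} = - \frac{1518}{43} + 5 i$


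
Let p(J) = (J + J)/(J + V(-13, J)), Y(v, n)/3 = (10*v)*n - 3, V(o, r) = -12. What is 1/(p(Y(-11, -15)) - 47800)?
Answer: -1643/78532106 ≈ -2.0921e-5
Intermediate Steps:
Y(v, n) = -9 + 30*n*v (Y(v, n) = 3*((10*v)*n - 3) = 3*(10*n*v - 3) = 3*(-3 + 10*n*v) = -9 + 30*n*v)
p(J) = 2*J/(-12 + J) (p(J) = (J + J)/(J - 12) = (2*J)/(-12 + J) = 2*J/(-12 + J))
1/(p(Y(-11, -15)) - 47800) = 1/(2*(-9 + 30*(-15)*(-11))/(-12 + (-9 + 30*(-15)*(-11))) - 47800) = 1/(2*(-9 + 4950)/(-12 + (-9 + 4950)) - 47800) = 1/(2*4941/(-12 + 4941) - 47800) = 1/(2*4941/4929 - 47800) = 1/(2*4941*(1/4929) - 47800) = 1/(3294/1643 - 47800) = 1/(-78532106/1643) = -1643/78532106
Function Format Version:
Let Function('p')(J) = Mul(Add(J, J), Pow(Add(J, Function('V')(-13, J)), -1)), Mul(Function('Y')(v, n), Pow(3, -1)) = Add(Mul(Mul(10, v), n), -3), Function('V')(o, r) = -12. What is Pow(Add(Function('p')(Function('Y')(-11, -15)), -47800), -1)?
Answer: Rational(-1643, 78532106) ≈ -2.0921e-5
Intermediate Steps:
Function('Y')(v, n) = Add(-9, Mul(30, n, v)) (Function('Y')(v, n) = Mul(3, Add(Mul(Mul(10, v), n), -3)) = Mul(3, Add(Mul(10, n, v), -3)) = Mul(3, Add(-3, Mul(10, n, v))) = Add(-9, Mul(30, n, v)))
Function('p')(J) = Mul(2, J, Pow(Add(-12, J), -1)) (Function('p')(J) = Mul(Add(J, J), Pow(Add(J, -12), -1)) = Mul(Mul(2, J), Pow(Add(-12, J), -1)) = Mul(2, J, Pow(Add(-12, J), -1)))
Pow(Add(Function('p')(Function('Y')(-11, -15)), -47800), -1) = Pow(Add(Mul(2, Add(-9, Mul(30, -15, -11)), Pow(Add(-12, Add(-9, Mul(30, -15, -11))), -1)), -47800), -1) = Pow(Add(Mul(2, Add(-9, 4950), Pow(Add(-12, Add(-9, 4950)), -1)), -47800), -1) = Pow(Add(Mul(2, 4941, Pow(Add(-12, 4941), -1)), -47800), -1) = Pow(Add(Mul(2, 4941, Pow(4929, -1)), -47800), -1) = Pow(Add(Mul(2, 4941, Rational(1, 4929)), -47800), -1) = Pow(Add(Rational(3294, 1643), -47800), -1) = Pow(Rational(-78532106, 1643), -1) = Rational(-1643, 78532106)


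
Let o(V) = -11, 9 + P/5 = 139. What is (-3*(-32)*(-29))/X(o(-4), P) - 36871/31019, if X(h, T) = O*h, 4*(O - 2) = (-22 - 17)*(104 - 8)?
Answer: -232584775/159344603 ≈ -1.4596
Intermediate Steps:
P = 650 (P = -45 + 5*139 = -45 + 695 = 650)
O = -934 (O = 2 + ((-22 - 17)*(104 - 8))/4 = 2 + (-39*96)/4 = 2 + (1/4)*(-3744) = 2 - 936 = -934)
X(h, T) = -934*h
(-3*(-32)*(-29))/X(o(-4), P) - 36871/31019 = (-3*(-32)*(-29))/((-934*(-11))) - 36871/31019 = (96*(-29))/10274 - 36871*1/31019 = -2784*1/10274 - 36871/31019 = -1392/5137 - 36871/31019 = -232584775/159344603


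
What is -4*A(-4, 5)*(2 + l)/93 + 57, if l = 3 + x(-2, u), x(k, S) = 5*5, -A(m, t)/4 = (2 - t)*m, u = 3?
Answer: 3687/31 ≈ 118.94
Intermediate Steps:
A(m, t) = -4*m*(2 - t) (A(m, t) = -4*(2 - t)*m = -4*m*(2 - t))
x(k, S) = 25
l = 28 (l = 3 + 25 = 28)
-4*A(-4, 5)*(2 + l)/93 + 57 = -4*(4*(-4)*(-2 + 5))*(2 + 28)/93 + 57 = -4*(4*(-4)*3)*30/93 + 57 = -4*(-48*30)/93 + 57 = -(-5760)/93 + 57 = -4*(-480/31) + 57 = 1920/31 + 57 = 3687/31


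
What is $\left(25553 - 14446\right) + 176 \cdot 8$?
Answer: $12515$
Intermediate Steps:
$\left(25553 - 14446\right) + 176 \cdot 8 = 11107 + 1408 = 12515$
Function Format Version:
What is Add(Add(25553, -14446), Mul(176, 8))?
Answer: 12515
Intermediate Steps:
Add(Add(25553, -14446), Mul(176, 8)) = Add(11107, 1408) = 12515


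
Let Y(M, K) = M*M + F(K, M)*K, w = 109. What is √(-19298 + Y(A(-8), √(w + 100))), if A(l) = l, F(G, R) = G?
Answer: 5*I*√761 ≈ 137.93*I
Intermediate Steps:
Y(M, K) = K² + M² (Y(M, K) = M*M + K*K = M² + K² = K² + M²)
√(-19298 + Y(A(-8), √(w + 100))) = √(-19298 + ((√(109 + 100))² + (-8)²)) = √(-19298 + ((√209)² + 64)) = √(-19298 + (209 + 64)) = √(-19298 + 273) = √(-19025) = 5*I*√761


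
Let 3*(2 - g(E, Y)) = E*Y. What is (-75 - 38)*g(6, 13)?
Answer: 2712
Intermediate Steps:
g(E, Y) = 2 - E*Y/3
(-75 - 38)*g(6, 13) = (-75 - 38)*(2 - ⅓*6*13) = -113*(2 - 26) = -113*(-24) = 2712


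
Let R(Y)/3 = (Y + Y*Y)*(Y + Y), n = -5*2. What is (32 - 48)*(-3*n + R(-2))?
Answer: -96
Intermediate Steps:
n = -10
R(Y) = 6*Y*(Y + Y**2) (R(Y) = 3*((Y + Y*Y)*(Y + Y)) = 3*((Y + Y**2)*(2*Y)) = 3*(2*Y*(Y + Y**2)) = 6*Y*(Y + Y**2))
(32 - 48)*(-3*n + R(-2)) = (32 - 48)*(-3*(-10) + 6*(-2)**2*(1 - 2)) = -16*(30 + 6*4*(-1)) = -16*(30 - 24) = -16*6 = -96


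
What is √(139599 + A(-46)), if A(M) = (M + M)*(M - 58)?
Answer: √149167 ≈ 386.22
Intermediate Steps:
A(M) = 2*M*(-58 + M) (A(M) = (2*M)*(-58 + M) = 2*M*(-58 + M))
√(139599 + A(-46)) = √(139599 + 2*(-46)*(-58 - 46)) = √(139599 + 2*(-46)*(-104)) = √(139599 + 9568) = √149167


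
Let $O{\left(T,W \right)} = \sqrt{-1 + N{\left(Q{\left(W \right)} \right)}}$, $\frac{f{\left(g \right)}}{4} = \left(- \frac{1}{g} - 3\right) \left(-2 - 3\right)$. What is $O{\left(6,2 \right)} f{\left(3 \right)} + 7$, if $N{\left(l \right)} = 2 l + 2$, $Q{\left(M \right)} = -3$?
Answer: $7 + \frac{200 i \sqrt{5}}{3} \approx 7.0 + 149.07 i$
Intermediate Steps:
$N{\left(l \right)} = 2 + 2 l$
$f{\left(g \right)} = 60 + \frac{20}{g}$ ($f{\left(g \right)} = 4 \left(- \frac{1}{g} - 3\right) \left(-2 - 3\right) = 4 \left(-3 - \frac{1}{g}\right) \left(-5\right) = 4 \left(15 + \frac{5}{g}\right) = 60 + \frac{20}{g}$)
$O{\left(T,W \right)} = i \sqrt{5}$ ($O{\left(T,W \right)} = \sqrt{-1 + \left(2 + 2 \left(-3\right)\right)} = \sqrt{-1 + \left(2 - 6\right)} = \sqrt{-1 - 4} = \sqrt{-5} = i \sqrt{5}$)
$O{\left(6,2 \right)} f{\left(3 \right)} + 7 = i \sqrt{5} \left(60 + \frac{20}{3}\right) + 7 = i \sqrt{5} \cdot \frac{200}{3} + 7 = \frac{200 i \sqrt{5}}{3} + 7 = 7 + \frac{200 i \sqrt{5}}{3}$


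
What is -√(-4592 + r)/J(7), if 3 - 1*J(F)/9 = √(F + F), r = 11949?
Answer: √7357/15 + 7*√2102/45 ≈ 12.850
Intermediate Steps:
J(F) = 27 - 9*√2*√F (J(F) = 27 - 9*√(F + F) = 27 - 9*√2*√F)
-√(-4592 + r)/J(7) = -√(-4592 + 11949)/(27 - 9*√2*√7) = -√7357/(27 - 9*√14)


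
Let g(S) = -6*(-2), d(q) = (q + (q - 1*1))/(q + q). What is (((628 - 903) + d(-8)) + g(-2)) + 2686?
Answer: 38785/16 ≈ 2424.1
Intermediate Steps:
d(q) = (-1 + 2*q)/(2*q) (d(q) = (q + (q - 1))/((2*q)) = (q + (-1 + q))*(1/(2*q)) = (-1 + 2*q)*(1/(2*q)) = (-1 + 2*q)/(2*q))
g(S) = 12
(((628 - 903) + d(-8)) + g(-2)) + 2686 = (((628 - 903) + (-1/2 - 8)/(-8)) + 12) + 2686 = ((-275 - 1/8*(-17/2)) + 12) + 2686 = ((-275 + 17/16) + 12) + 2686 = (-4383/16 + 12) + 2686 = -4191/16 + 2686 = 38785/16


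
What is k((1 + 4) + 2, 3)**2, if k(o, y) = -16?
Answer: 256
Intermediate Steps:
k((1 + 4) + 2, 3)**2 = (-16)**2 = 256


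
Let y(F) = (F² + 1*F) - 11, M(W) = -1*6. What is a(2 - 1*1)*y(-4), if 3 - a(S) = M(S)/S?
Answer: 9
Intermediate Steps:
M(W) = -6
y(F) = -11 + F + F² (y(F) = (F² + F) - 11 = (F + F²) - 11 = -11 + F + F²)
a(S) = 3 + 6/S (a(S) = 3 - (-6)/S = 3 + 6/S)
a(2 - 1*1)*y(-4) = (3 + 6/(2 - 1*1))*(-11 - 4 + (-4)²) = (3 + 6/(2 - 1))*(-11 - 4 + 16) = (3 + 6/1)*1 = (3 + 6*1)*1 = (3 + 6)*1 = 9*1 = 9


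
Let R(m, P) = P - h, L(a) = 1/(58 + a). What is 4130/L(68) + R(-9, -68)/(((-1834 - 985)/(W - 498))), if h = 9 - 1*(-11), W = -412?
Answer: 1466871140/2819 ≈ 5.2035e+5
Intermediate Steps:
h = 20 (h = 9 + 11 = 20)
R(m, P) = -20 + P (R(m, P) = P - 1*20 = P - 20 = -20 + P)
4130/L(68) + R(-9, -68)/(((-1834 - 985)/(W - 498))) = 4130/(1/(58 + 68)) + (-20 - 68)/(((-1834 - 985)/(-412 - 498))) = 4130/(1/126) - 88/((-2819/(-910))) = 4130/(1/126) - 88/((-2819*(-1/910))) = 4130*126 - 88/2819/910 = 520380 - 88*910/2819 = 520380 - 80080/2819 = 1466871140/2819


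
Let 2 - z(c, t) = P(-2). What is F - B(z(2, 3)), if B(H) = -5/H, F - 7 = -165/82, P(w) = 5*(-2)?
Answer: 2659/492 ≈ 5.4045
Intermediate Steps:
P(w) = -10
z(c, t) = 12 (z(c, t) = 2 - 1*(-10) = 2 + 10 = 12)
F = 409/82 (F = 7 - 165/82 = 409/82 ≈ 4.9878)
F - B(z(2, 3)) = 409/82 - (-5)/12 = 409/82 - 1*(-5/12) = 409/82 + 5/12 = 2659/492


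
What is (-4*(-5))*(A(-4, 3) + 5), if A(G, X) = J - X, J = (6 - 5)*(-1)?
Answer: 20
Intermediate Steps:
J = -1 (J = 1*(-1) = -1)
A(G, X) = -1 - X
(-4*(-5))*(A(-4, 3) + 5) = (-4*(-5))*((-1 - 1*3) + 5) = 20*((-1 - 3) + 5) = 20*(-4 + 5) = 20*1 = 20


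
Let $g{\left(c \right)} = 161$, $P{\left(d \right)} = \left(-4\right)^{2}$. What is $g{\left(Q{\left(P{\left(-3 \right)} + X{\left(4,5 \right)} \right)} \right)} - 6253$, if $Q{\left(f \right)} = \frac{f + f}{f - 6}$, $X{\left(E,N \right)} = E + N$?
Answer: $-6092$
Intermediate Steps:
$P{\left(d \right)} = 16$
$Q{\left(f \right)} = \frac{2 f}{-6 + f}$
$g{\left(Q{\left(P{\left(-3 \right)} + X{\left(4,5 \right)} \right)} \right)} - 6253 = 161 - 6253 = -6092$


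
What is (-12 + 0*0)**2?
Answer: 144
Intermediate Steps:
(-12 + 0*0)**2 = (-12 + 0)**2 = (-12)**2 = 144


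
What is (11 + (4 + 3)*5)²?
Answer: 2116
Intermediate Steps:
(11 + (4 + 3)*5)² = (11 + 7*5)² = (11 + 35)² = 46² = 2116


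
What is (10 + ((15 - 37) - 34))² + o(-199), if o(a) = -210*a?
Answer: 43906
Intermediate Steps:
(10 + ((15 - 37) - 34))² + o(-199) = (10 + ((15 - 37) - 34))² - 210*(-199) = (10 + (-22 - 34))² + 41790 = (10 - 56)² + 41790 = (-46)² + 41790 = 2116 + 41790 = 43906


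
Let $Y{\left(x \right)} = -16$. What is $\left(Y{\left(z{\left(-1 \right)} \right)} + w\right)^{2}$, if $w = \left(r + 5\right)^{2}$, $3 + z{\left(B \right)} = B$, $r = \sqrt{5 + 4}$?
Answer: $2304$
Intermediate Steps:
$r = 3$ ($r = \sqrt{9} = 3$)
$z{\left(B \right)} = -3 + B$
$w = 64$ ($w = \left(3 + 5\right)^{2} = 8^{2} = 64$)
$\left(Y{\left(z{\left(-1 \right)} \right)} + w\right)^{2} = \left(-16 + 64\right)^{2} = 48^{2} = 2304$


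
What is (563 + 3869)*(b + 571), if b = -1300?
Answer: -3230928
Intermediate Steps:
(563 + 3869)*(b + 571) = (563 + 3869)*(-1300 + 571) = 4432*(-729) = -3230928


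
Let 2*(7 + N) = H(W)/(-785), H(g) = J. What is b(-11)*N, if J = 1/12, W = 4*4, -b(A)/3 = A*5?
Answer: -1450691/1256 ≈ -1155.0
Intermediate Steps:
b(A) = -15*A (b(A) = -3*A*5 = -15*A)
W = 16
J = 1/12 ≈ 0.083333
H(g) = 1/12
N = -131881/18840 (N = -7 + ((1/12)/(-785))/2 = -7 + ((1/12)*(-1/785))/2 = -7 + (½)*(-1/9420) = -7 - 1/18840 = -131881/18840 ≈ -7.0001)
b(-11)*N = -15*(-11)*(-131881/18840) = 165*(-131881/18840) = -1450691/1256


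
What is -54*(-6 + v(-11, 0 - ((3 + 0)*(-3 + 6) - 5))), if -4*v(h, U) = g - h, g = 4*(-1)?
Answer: 837/2 ≈ 418.50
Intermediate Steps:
g = -4
v(h, U) = 1 + h/4 (v(h, U) = -(-4 - h)/4 = 1 + h/4)
-54*(-6 + v(-11, 0 - ((3 + 0)*(-3 + 6) - 5))) = -54*(-6 + (1 + (1/4)*(-11))) = -54*(-6 + (1 - 11/4)) = -54*(-6 - 7/4) = -54*(-31/4) = 837/2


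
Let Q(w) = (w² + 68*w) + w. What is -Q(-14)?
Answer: 770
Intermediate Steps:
Q(w) = w² + 69*w
-Q(-14) = -(-14)*(69 - 14) = -(-14)*55 = -1*(-770) = 770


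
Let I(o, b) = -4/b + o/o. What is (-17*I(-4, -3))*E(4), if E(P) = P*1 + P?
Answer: -952/3 ≈ -317.33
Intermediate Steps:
E(P) = 2*P (E(P) = P + P = 2*P)
I(o, b) = 1 - 4/b (I(o, b) = -4/b + 1 = 1 - 4/b)
(-17*I(-4, -3))*E(4) = (-17*(-4 - 3)/(-3))*(2*4) = -(-17)*(-7)/3*8 = -17*7/3*8 = -119/3*8 = -952/3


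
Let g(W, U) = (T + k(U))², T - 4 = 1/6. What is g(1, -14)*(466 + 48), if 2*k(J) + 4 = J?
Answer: 216137/18 ≈ 12008.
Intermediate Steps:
k(J) = -2 + J/2
T = 25/6 (T = 4 + 1/6 = 4 + ⅙ = 25/6 ≈ 4.1667)
g(W, U) = (13/6 + U/2)² (g(W, U) = (25/6 + (-2 + U/2))² = (13/6 + U/2)²)
g(1, -14)*(466 + 48) = ((13 + 3*(-14))²/36)*(466 + 48) = ((13 - 42)²/36)*514 = ((1/36)*(-29)²)*514 = ((1/36)*841)*514 = (841/36)*514 = 216137/18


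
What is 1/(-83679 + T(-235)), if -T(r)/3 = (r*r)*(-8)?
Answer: 1/1241721 ≈ 8.0533e-7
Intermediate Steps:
T(r) = 24*r² (T(r) = -3*r*r*(-8) = -3*r²*(-8) = -(-24)*r² = 24*r²)
1/(-83679 + T(-235)) = 1/(-83679 + 24*(-235)²) = 1/(-83679 + 24*55225) = 1/(-83679 + 1325400) = 1/1241721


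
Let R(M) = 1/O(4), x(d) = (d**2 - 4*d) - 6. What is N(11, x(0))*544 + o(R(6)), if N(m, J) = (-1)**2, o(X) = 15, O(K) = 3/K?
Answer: 559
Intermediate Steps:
x(d) = -6 + d**2 - 4*d
R(M) = 4/3 (R(M) = 1/(3/4) = 1*(4/3) = 4/3)
N(m, J) = 1
N(11, x(0))*544 + o(R(6)) = 1*544 + 15 = 544 + 15 = 559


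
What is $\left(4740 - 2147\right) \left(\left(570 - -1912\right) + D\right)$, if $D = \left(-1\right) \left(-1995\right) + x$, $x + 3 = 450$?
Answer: $12767932$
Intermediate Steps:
$x = 447$ ($x = -3 + 450 = 447$)
$D = 2442$ ($D = \left(-1\right) \left(-1995\right) + 447 = 1995 + 447 = 2442$)
$\left(4740 - 2147\right) \left(\left(570 - -1912\right) + D\right) = \left(4740 - 2147\right) \left(\left(570 - -1912\right) + 2442\right) = 2593 \left(\left(570 + 1912\right) + 2442\right) = 2593 \left(2482 + 2442\right) = 2593 \cdot 4924 = 12767932$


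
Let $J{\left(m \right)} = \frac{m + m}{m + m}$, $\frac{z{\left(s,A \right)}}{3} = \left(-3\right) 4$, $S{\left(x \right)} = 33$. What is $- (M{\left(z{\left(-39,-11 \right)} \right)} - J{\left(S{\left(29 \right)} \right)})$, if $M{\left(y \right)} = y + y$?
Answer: $73$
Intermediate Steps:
$z{\left(s,A \right)} = -36$ ($z{\left(s,A \right)} = 3 \left(\left(-3\right) 4\right) = 3 \left(-12\right) = -36$)
$M{\left(y \right)} = 2 y$
$J{\left(m \right)} = 1$ ($J{\left(m \right)} = \frac{2 m}{2 m} = 2 m \frac{1}{2 m} = 1$)
$- (M{\left(z{\left(-39,-11 \right)} \right)} - J{\left(S{\left(29 \right)} \right)}) = - (2 \left(-36\right) - 1) = - (-72 - 1) = \left(-1\right) \left(-73\right) = 73$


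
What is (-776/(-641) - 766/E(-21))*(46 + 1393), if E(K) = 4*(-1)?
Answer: 355512145/1282 ≈ 2.7731e+5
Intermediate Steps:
E(K) = -4
(-776/(-641) - 766/E(-21))*(46 + 1393) = (-776/(-641) - 766/(-4))*(46 + 1393) = (-776*(-1/641) - 766*(-¼))*1439 = (776/641 + 383/2)*1439 = (247055/1282)*1439 = 355512145/1282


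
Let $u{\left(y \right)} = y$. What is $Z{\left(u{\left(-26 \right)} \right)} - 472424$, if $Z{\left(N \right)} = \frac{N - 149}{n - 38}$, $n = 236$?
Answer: $- \frac{93540127}{198} \approx -4.7243 \cdot 10^{5}$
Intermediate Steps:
$Z{\left(N \right)} = - \frac{149}{198} + \frac{N}{198}$ ($Z{\left(N \right)} = \frac{N - 149}{236 - 38} = \frac{-149 + N}{198} = \left(-149 + N\right) \frac{1}{198} = - \frac{149}{198} + \frac{N}{198}$)
$Z{\left(u{\left(-26 \right)} \right)} - 472424 = \left(- \frac{149}{198} + \frac{1}{198} \left(-26\right)\right) - 472424 = \left(- \frac{149}{198} - \frac{13}{99}\right) - 472424 = - \frac{175}{198} - 472424 = - \frac{93540127}{198}$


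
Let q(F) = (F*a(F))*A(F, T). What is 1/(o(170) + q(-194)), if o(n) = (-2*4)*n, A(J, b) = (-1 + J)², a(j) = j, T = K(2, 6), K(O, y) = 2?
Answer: 1/1431107540 ≈ 6.9876e-10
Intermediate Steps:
T = 2
o(n) = -8*n
q(F) = F²*(-1 + F)² (q(F) = (F*F)*(-1 + F)² = F²*(-1 + F)²)
1/(o(170) + q(-194)) = 1/(-8*170 + (-194)²*(-1 - 194)²) = 1/(-1360 + 37636*(-195)²) = 1/(-1360 + 37636*38025) = 1/(-1360 + 1431108900) = 1/1431107540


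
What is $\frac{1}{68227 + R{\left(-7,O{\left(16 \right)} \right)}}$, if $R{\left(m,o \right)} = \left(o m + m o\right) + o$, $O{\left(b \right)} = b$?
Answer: $\frac{1}{68019} \approx 1.4702 \cdot 10^{-5}$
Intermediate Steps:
$R{\left(m,o \right)} = o + 2 m o$ ($R{\left(m,o \right)} = \left(m o + m o\right) + o = 2 m o + o = o + 2 m o$)
$\frac{1}{68227 + R{\left(-7,O{\left(16 \right)} \right)}} = \frac{1}{68227 + 16 \left(1 + 2 \left(-7\right)\right)} = \frac{1}{68227 + 16 \left(1 - 14\right)} = \frac{1}{68227 + 16 \left(-13\right)} = \frac{1}{68227 - 208} = \frac{1}{68019}$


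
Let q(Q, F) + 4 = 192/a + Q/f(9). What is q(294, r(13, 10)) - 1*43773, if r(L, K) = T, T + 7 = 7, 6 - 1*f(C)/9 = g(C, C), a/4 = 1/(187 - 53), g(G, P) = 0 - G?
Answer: -1680427/45 ≈ -37343.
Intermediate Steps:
g(G, P) = -G
a = 2/67 (a = 4/(187 - 53) = 4/134 = 4*(1/134) = 2/67 ≈ 0.029851)
f(C) = 54 + 9*C (f(C) = 54 - (-9)*C = 54 + 9*C)
T = 0 (T = -7 + 7 = 0)
r(L, K) = 0
q(Q, F) = 6428 + Q/135 (q(Q, F) = -4 + (192/(2/67) + Q/(54 + 9*9)) = -4 + (192*(67/2) + Q/(54 + 81)) = -4 + (6432 + Q/135) = 6428 + Q/135)
q(294, r(13, 10)) - 1*43773 = (6428 + (1/135)*294) - 1*43773 = (6428 + 98/45) - 43773 = 289358/45 - 43773 = -1680427/45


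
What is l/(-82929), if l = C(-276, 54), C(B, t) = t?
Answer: -18/27643 ≈ -0.00065116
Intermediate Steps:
l = 54
l/(-82929) = 54/(-82929) = 54*(-1/82929) = -18/27643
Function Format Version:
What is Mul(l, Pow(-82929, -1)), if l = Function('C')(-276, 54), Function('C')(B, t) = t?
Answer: Rational(-18, 27643) ≈ -0.00065116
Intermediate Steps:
l = 54
Mul(l, Pow(-82929, -1)) = Mul(54, Pow(-82929, -1)) = Mul(54, Rational(-1, 82929)) = Rational(-18, 27643)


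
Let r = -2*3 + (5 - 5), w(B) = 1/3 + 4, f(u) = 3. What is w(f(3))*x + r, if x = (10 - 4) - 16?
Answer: -148/3 ≈ -49.333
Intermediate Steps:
x = -10 (x = 6 - 16 = -10)
w(B) = 13/3 (w(B) = ⅓ + 4 = 13/3)
r = -6 (r = -6 + 0 = -6)
w(f(3))*x + r = (13/3)*(-10) - 6 = -130/3 - 6 = -148/3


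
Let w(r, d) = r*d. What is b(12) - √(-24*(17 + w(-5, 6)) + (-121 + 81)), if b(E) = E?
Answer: 12 - 4*√17 ≈ -4.4924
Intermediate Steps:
w(r, d) = d*r
b(12) - √(-24*(17 + w(-5, 6)) + (-121 + 81)) = 12 - √(-24*(17 + 6*(-5)) + (-121 + 81)) = 12 - √(-24*(17 - 30) - 40) = 12 - √(-24*(-13) - 40) = 12 - √(312 - 40) = 12 - √272 = 12 - 4*√17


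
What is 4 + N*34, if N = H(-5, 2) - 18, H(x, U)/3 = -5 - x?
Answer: -608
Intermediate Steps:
H(x, U) = -15 - 3*x (H(x, U) = 3*(-5 - x) = -15 - 3*x)
N = -18 (N = (-15 - 3*(-5)) - 18 = (-15 + 15) - 18 = 0 - 18 = -18)
4 + N*34 = 4 - 18*34 = 4 - 612 = -608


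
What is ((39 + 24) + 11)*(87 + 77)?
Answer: 12136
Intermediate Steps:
((39 + 24) + 11)*(87 + 77) = (63 + 11)*164 = 74*164 = 12136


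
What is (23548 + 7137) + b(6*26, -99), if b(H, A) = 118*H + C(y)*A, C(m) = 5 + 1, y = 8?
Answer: 48499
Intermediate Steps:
C(m) = 6
b(H, A) = 6*A + 118*H (b(H, A) = 118*H + 6*A = 6*A + 118*H)
(23548 + 7137) + b(6*26, -99) = (23548 + 7137) + (6*(-99) + 118*(6*26)) = 30685 + (-594 + 118*156) = 30685 + (-594 + 18408) = 30685 + 17814 = 48499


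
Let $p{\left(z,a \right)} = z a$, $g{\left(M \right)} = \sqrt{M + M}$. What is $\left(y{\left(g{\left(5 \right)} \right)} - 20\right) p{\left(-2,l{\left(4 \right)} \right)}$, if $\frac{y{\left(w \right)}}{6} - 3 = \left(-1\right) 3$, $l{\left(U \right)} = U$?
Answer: $160$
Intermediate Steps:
$g{\left(M \right)} = \sqrt{2} \sqrt{M}$ ($g{\left(M \right)} = \sqrt{2 M} = \sqrt{2} \sqrt{M}$)
$y{\left(w \right)} = 0$ ($y{\left(w \right)} = 18 + 6 \left(\left(-1\right) 3\right) = 18 + 6 \left(-3\right) = 18 - 18 = 0$)
$p{\left(z,a \right)} = a z$
$\left(y{\left(g{\left(5 \right)} \right)} - 20\right) p{\left(-2,l{\left(4 \right)} \right)} = \left(0 - 20\right) 4 \left(-2\right) = \left(-20\right) \left(-8\right) = 160$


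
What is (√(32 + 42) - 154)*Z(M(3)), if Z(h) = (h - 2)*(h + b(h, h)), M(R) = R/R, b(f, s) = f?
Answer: 308 - 2*√74 ≈ 290.80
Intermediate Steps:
M(R) = 1
Z(h) = 2*h*(-2 + h) (Z(h) = (h - 2)*(h + h) = (-2 + h)*(2*h) = 2*h*(-2 + h))
(√(32 + 42) - 154)*Z(M(3)) = (√(32 + 42) - 154)*(2*1*(-2 + 1)) = (√74 - 154)*(2*1*(-1)) = (-154 + √74)*(-2) = 308 - 2*√74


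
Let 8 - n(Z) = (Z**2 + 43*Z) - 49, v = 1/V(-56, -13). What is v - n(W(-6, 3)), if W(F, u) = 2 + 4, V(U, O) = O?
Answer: 3080/13 ≈ 236.92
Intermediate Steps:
W(F, u) = 6
v = -1/13 (v = 1/(-13) = -1/13 ≈ -0.076923)
n(Z) = 57 - Z**2 - 43*Z (n(Z) = 8 - ((Z**2 + 43*Z) - 49) = 8 - (-49 + Z**2 + 43*Z) = 8 + (49 - Z**2 - 43*Z) = 57 - Z**2 - 43*Z)
v - n(W(-6, 3)) = -1/13 - (57 - 1*6**2 - 43*6) = -1/13 - (57 - 1*36 - 258) = -1/13 - (57 - 36 - 258) = -1/13 - 1*(-237) = -1/13 + 237 = 3080/13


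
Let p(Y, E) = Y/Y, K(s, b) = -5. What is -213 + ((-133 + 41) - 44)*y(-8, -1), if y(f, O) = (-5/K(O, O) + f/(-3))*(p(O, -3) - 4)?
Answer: 1283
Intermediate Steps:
p(Y, E) = 1
y(f, O) = -3 + f (y(f, O) = (-5/(-5) + f/(-3))*(1 - 4) = (-5*(-⅕) + f*(-⅓))*(-3) = (1 - f/3)*(-3) = -3 + f)
-213 + ((-133 + 41) - 44)*y(-8, -1) = -213 + ((-133 + 41) - 44)*(-3 - 8) = -213 + (-92 - 44)*(-11) = -213 - 136*(-11) = -213 + 1496 = 1283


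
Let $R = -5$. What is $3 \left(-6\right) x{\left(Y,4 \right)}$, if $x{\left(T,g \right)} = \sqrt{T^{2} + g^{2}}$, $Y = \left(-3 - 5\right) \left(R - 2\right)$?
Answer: $- 72 \sqrt{197} \approx -1010.6$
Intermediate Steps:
$Y = 56$ ($Y = \left(-3 - 5\right) \left(-5 - 2\right) = \left(-8\right) \left(-7\right) = 56$)
$3 \left(-6\right) x{\left(Y,4 \right)} = 3 \left(-6\right) \sqrt{56^{2} + 4^{2}} = - 18 \sqrt{3136 + 16} = - 18 \sqrt{3152} = - 18 \cdot 4 \sqrt{197} = - 72 \sqrt{197}$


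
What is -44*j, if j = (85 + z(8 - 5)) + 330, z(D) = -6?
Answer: -17996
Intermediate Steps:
j = 409 (j = (85 - 6) + 330 = 79 + 330 = 409)
-44*j = -44*409 = -17996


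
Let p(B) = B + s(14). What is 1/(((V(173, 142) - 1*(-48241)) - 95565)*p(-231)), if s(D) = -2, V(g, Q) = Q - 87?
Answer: 1/11013677 ≈ 9.0796e-8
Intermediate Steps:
V(g, Q) = -87 + Q
p(B) = -2 + B (p(B) = B - 2 = -2 + B)
1/(((V(173, 142) - 1*(-48241)) - 95565)*p(-231)) = 1/((((-87 + 142) - 1*(-48241)) - 95565)*(-2 - 231)) = 1/(((55 + 48241) - 95565)*(-233)) = -1/233/(48296 - 95565) = -1/233/(-47269) = -1/47269*(-1/233) = 1/11013677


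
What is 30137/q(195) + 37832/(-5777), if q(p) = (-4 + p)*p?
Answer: -1234951391/215164365 ≈ -5.7396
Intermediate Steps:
q(p) = p*(-4 + p)
30137/q(195) + 37832/(-5777) = 30137/((195*(-4 + 195))) + 37832/(-5777) = 30137/((195*191)) + 37832*(-1/5777) = 30137/37245 - 37832/5777 = -1234951391/215164365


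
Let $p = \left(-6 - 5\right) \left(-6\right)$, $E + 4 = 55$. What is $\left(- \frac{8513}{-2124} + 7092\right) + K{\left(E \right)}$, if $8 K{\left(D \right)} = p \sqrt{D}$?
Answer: $\frac{15071921}{2124} + \frac{33 \sqrt{51}}{4} \approx 7154.9$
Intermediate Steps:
$E = 51$ ($E = -4 + 55 = 51$)
$p = 66$ ($p = \left(-11\right) \left(-6\right) = 66$)
$K{\left(D \right)} = \frac{33 \sqrt{D}}{4}$ ($K{\left(D \right)} = \frac{66 \sqrt{D}}{8} = \frac{33 \sqrt{D}}{4}$)
$\left(- \frac{8513}{-2124} + 7092\right) + K{\left(E \right)} = \left(- \frac{8513}{-2124} + 7092\right) + \frac{33 \sqrt{51}}{4} = \left(\left(-8513\right) \left(- \frac{1}{2124}\right) + 7092\right) + \frac{33 \sqrt{51}}{4} = \left(\frac{8513}{2124} + 7092\right) + \frac{33 \sqrt{51}}{4} = \frac{15071921}{2124} + \frac{33 \sqrt{51}}{4}$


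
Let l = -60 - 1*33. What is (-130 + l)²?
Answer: 49729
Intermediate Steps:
l = -93 (l = -60 - 33 = -93)
(-130 + l)² = (-130 - 93)² = (-223)² = 49729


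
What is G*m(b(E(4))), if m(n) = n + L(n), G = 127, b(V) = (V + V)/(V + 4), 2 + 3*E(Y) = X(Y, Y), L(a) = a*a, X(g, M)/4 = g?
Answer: 48006/169 ≈ 284.06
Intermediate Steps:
X(g, M) = 4*g
L(a) = a²
E(Y) = -⅔ + 4*Y/3 (E(Y) = -⅔ + (4*Y)/3 = -⅔ + 4*Y/3)
b(V) = 2*V/(4 + V) (b(V) = (2*V)/(4 + V) = 2*V/(4 + V))
m(n) = n + n²
G*m(b(E(4))) = 127*((2*(-⅔ + (4/3)*4)/(4 + (-⅔ + (4/3)*4)))*(1 + 2*(-⅔ + (4/3)*4)/(4 + (-⅔ + (4/3)*4)))) = 127*((2*(-⅔ + 16/3)/(4 + (-⅔ + 16/3)))*(1 + 2*(-⅔ + 16/3)/(4 + (-⅔ + 16/3)))) = 127*((2*(14/3)/(4 + 14/3))*(1 + 2*(14/3)/(4 + 14/3))) = 127*((2*(14/3)/(26/3))*(1 + 2*(14/3)/(26/3))) = 127*((2*(14/3)*(3/26))*(1 + 2*(14/3)*(3/26))) = 127*(14*(1 + 14/13)/13) = 127*((14/13)*(27/13)) = 127*(378/169) = 48006/169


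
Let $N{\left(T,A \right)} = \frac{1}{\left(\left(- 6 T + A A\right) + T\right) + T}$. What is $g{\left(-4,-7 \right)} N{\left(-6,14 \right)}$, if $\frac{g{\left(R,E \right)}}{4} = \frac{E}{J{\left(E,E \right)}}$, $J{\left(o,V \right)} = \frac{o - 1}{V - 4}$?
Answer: $- \frac{7}{40} \approx -0.175$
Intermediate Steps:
$J{\left(o,V \right)} = \frac{-1 + o}{-4 + V}$
$g{\left(R,E \right)} = \frac{4 E \left(-4 + E\right)}{-1 + E}$ ($g{\left(R,E \right)} = 4 \frac{E}{\frac{1}{-4 + E} \left(-1 + E\right)} = 4 E \frac{-4 + E}{-1 + E} = 4 \frac{E \left(-4 + E\right)}{-1 + E} = \frac{4 E \left(-4 + E\right)}{-1 + E}$)
$N{\left(T,A \right)} = \frac{1}{A^{2} - 4 T}$ ($N{\left(T,A \right)} = \frac{1}{\left(\left(- 6 T + A^{2}\right) + T\right) + T} = \frac{1}{\left(\left(A^{2} - 6 T\right) + T\right) + T} = \frac{1}{\left(A^{2} - 5 T\right) + T} = \frac{1}{A^{2} - 4 T}$)
$g{\left(-4,-7 \right)} N{\left(-6,14 \right)} = \frac{4 \left(-7\right) \frac{1}{-1 - 7} \left(-4 - 7\right)}{14^{2} - -24} = \frac{4 \left(-7\right) \frac{1}{-8} \left(-11\right)}{196 + 24} = \frac{4 \left(-7\right) \left(- \frac{1}{8}\right) \left(-11\right)}{220} = \left(- \frac{77}{2}\right) \frac{1}{220} = - \frac{7}{40}$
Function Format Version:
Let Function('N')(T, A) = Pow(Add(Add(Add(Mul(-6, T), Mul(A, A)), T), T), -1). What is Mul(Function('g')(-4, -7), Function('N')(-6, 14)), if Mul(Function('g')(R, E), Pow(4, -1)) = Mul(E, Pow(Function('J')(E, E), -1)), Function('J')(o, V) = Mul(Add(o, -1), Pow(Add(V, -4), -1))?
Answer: Rational(-7, 40) ≈ -0.17500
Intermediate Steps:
Function('J')(o, V) = Mul(Pow(Add(-4, V), -1), Add(-1, o)) (Function('J')(o, V) = Mul(Add(-1, o), Pow(Add(-4, V), -1)) = Mul(Pow(Add(-4, V), -1), Add(-1, o)))
Function('g')(R, E) = Mul(4, E, Pow(Add(-1, E), -1), Add(-4, E)) (Function('g')(R, E) = Mul(4, Mul(E, Pow(Mul(Pow(Add(-4, E), -1), Add(-1, E)), -1))) = Mul(4, Mul(E, Mul(Pow(Add(-1, E), -1), Add(-4, E)))) = Mul(4, Mul(E, Pow(Add(-1, E), -1), Add(-4, E))) = Mul(4, E, Pow(Add(-1, E), -1), Add(-4, E)))
Function('N')(T, A) = Pow(Add(Pow(A, 2), Mul(-4, T)), -1) (Function('N')(T, A) = Pow(Add(Add(Add(Mul(-6, T), Pow(A, 2)), T), T), -1) = Pow(Add(Add(Add(Pow(A, 2), Mul(-6, T)), T), T), -1) = Pow(Add(Add(Pow(A, 2), Mul(-5, T)), T), -1) = Pow(Add(Pow(A, 2), Mul(-4, T)), -1))
Mul(Function('g')(-4, -7), Function('N')(-6, 14)) = Mul(Mul(4, -7, Pow(Add(-1, -7), -1), Add(-4, -7)), Pow(Add(Pow(14, 2), Mul(-4, -6)), -1)) = Mul(Mul(4, -7, Pow(-8, -1), -11), Pow(Add(196, 24), -1)) = Mul(Mul(4, -7, Rational(-1, 8), -11), Pow(220, -1)) = Mul(Rational(-77, 2), Rational(1, 220)) = Rational(-7, 40)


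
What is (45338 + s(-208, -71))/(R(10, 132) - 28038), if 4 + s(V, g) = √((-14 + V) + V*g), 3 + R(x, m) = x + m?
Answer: -45334/27899 - √14546/27899 ≈ -1.6293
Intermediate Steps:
R(x, m) = -3 + m + x (R(x, m) = -3 + (x + m) = -3 + (m + x) = -3 + m + x)
s(V, g) = -4 + √(-14 + V + V*g) (s(V, g) = -4 + √((-14 + V) + V*g) = -4 + √(-14 + V + V*g))
(45338 + s(-208, -71))/(R(10, 132) - 28038) = (45338 + (-4 + √(-14 - 208 - 208*(-71))))/((-3 + 132 + 10) - 28038) = (45338 + (-4 + √(-14 - 208 + 14768)))/(139 - 28038) = (45338 + (-4 + √14546))/(-27899) = (45334 + √14546)*(-1/27899) = -45334/27899 - √14546/27899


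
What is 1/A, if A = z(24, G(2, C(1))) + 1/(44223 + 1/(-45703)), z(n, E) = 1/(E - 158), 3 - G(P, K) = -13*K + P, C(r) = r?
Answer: -36380227824/251817817 ≈ -144.47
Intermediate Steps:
G(P, K) = 3 - P + 13*K (G(P, K) = 3 - (-13*K + P) = 3 - (P - 13*K) = 3 + (-P + 13*K) = 3 - P + 13*K)
z(n, E) = 1/(-158 + E)
A = -251817817/36380227824 (A = 1/(-158 + (3 - 1*2 + 13*1)) + 1/(44223 + 1/(-45703)) = 1/(-158 + (3 - 2 + 13)) + 1/(44223 - 1/45703) = 1/(-158 + 14) + 1/(2021123768/45703) = 1/(-144) + 45703/2021123768 = -1/144 + 45703/2021123768 = -251817817/36380227824 ≈ -0.0069218)
1/A = 1/(-251817817/36380227824) = -36380227824/251817817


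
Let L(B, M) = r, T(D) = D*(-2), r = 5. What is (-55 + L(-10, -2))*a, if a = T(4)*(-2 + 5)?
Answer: 1200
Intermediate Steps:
T(D) = -2*D
L(B, M) = 5
a = -24 (a = (-2*4)*(-2 + 5) = -8*3 = -24)
(-55 + L(-10, -2))*a = (-55 + 5)*(-24) = -50*(-24) = 1200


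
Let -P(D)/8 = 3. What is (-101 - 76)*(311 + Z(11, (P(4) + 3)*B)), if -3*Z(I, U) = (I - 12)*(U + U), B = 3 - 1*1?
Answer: -50091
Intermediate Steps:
P(D) = -24 (P(D) = -8*3 = -24)
B = 2 (B = 3 - 1 = 2)
Z(I, U) = -2*U*(-12 + I)/3 (Z(I, U) = -(I - 12)*(U + U)/3 = -(-12 + I)*2*U/3 = -2*U*(-12 + I)/3)
(-101 - 76)*(311 + Z(11, (P(4) + 3)*B)) = (-101 - 76)*(311 + 2*((-24 + 3)*2)*(12 - 1*11)/3) = -177*(311 + 2*(-21*2)*(12 - 11)/3) = -177*(311 + (2/3)*(-42)*1) = -177*(311 - 28) = -177*283 = -50091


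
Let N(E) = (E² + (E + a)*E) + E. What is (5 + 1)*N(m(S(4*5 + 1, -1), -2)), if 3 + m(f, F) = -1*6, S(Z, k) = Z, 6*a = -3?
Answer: 945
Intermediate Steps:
a = -½ (a = (⅙)*(-3) = -½ ≈ -0.50000)
m(f, F) = -9 (m(f, F) = -3 - 1*6 = -3 - 6 = -9)
N(E) = E + E² + E*(-½ + E) (N(E) = (E² + (E - ½)*E) + E = (E² + (-½ + E)*E) + E = (E² + E*(-½ + E)) + E = E + E² + E*(-½ + E))
(5 + 1)*N(m(S(4*5 + 1, -1), -2)) = (5 + 1)*((½)*(-9)*(1 + 4*(-9))) = 6*((½)*(-9)*(1 - 36)) = 6*((½)*(-9)*(-35)) = 6*(315/2) = 945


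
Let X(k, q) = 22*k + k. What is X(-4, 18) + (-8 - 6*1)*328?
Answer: -4684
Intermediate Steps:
X(k, q) = 23*k
X(-4, 18) + (-8 - 6*1)*328 = 23*(-4) + (-8 - 6*1)*328 = -92 + (-8 - 6)*328 = -92 - 14*328 = -92 - 4592 = -4684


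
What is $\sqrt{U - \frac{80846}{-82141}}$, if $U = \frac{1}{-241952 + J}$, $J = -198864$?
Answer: $\frac{\sqrt{80651460847692452745}}{9052266764} \approx 0.99208$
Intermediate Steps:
$U = - \frac{1}{440816}$ ($U = \frac{1}{-241952 - 198864} = \frac{1}{-440816} = - \frac{1}{440816} \approx -2.2685 \cdot 10^{-6}$)
$\sqrt{U - \frac{80846}{-82141}} = \sqrt{- \frac{1}{440816} - \frac{80846}{-82141}} = \sqrt{- \frac{1}{440816} - - \frac{80846}{82141}} = \sqrt{- \frac{1}{440816} + \frac{80846}{82141}} = \sqrt{\frac{35638128195}{36209067056}} = \frac{\sqrt{80651460847692452745}}{9052266764}$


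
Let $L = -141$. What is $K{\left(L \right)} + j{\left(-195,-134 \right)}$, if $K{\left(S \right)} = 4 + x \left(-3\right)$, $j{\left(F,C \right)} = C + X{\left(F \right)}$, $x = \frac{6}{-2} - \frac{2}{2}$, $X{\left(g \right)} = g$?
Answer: $-313$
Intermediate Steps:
$x = -4$ ($x = 6 \left(- \frac{1}{2}\right) - 1 = -3 - 1 = -4$)
$j{\left(F,C \right)} = C + F$
$K{\left(S \right)} = 16$ ($K{\left(S \right)} = 4 - -12 = 4 + 12 = 16$)
$K{\left(L \right)} + j{\left(-195,-134 \right)} = 16 - 329 = -313$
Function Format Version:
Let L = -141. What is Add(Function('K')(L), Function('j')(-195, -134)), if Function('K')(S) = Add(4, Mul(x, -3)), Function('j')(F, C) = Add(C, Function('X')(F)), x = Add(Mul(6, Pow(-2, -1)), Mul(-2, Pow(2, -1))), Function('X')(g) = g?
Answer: -313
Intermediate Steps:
x = -4 (x = Add(Mul(6, Rational(-1, 2)), Mul(-2, Rational(1, 2))) = Add(-3, -1) = -4)
Function('j')(F, C) = Add(C, F)
Function('K')(S) = 16 (Function('K')(S) = Add(4, Mul(-4, -3)) = Add(4, 12) = 16)
Add(Function('K')(L), Function('j')(-195, -134)) = Add(16, Add(-134, -195)) = Add(16, -329) = -313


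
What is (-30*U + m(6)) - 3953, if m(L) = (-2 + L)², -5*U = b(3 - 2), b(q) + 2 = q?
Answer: -3943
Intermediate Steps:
b(q) = -2 + q
U = ⅕ (U = -(-2 + (3 - 2))/5 = -(-2 + 1)/5 = -⅕*(-1) = ⅕ ≈ 0.20000)
(-30*U + m(6)) - 3953 = (-30*⅕ + (-2 + 6)²) - 3953 = (-6 + 4²) - 3953 = (-6 + 16) - 3953 = 10 - 3953 = -3943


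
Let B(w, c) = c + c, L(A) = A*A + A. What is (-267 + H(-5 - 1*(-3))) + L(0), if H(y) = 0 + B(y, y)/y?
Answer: -265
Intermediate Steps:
L(A) = A + A² (L(A) = A² + A = A + A²)
B(w, c) = 2*c
H(y) = 2 (H(y) = 0 + (2*y)/y = 0 + 2 = 2)
(-267 + H(-5 - 1*(-3))) + L(0) = (-267 + 2) + 0*(1 + 0) = -265 + 0*1 = -265 + 0 = -265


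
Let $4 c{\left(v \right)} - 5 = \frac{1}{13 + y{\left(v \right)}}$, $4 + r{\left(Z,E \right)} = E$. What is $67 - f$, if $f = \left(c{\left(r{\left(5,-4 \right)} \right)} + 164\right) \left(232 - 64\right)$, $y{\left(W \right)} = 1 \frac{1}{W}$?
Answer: $- \frac{2852921}{103} \approx -27698.0$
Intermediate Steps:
$r{\left(Z,E \right)} = -4 + E$
$y{\left(W \right)} = \frac{1}{W}$
$c{\left(v \right)} = \frac{5}{4} + \frac{1}{4 \left(13 + \frac{1}{v}\right)}$
$f = \frac{2859822}{103}$ ($f = \left(\frac{5 + 66 \left(-4 - 4\right)}{4 \left(1 + 13 \left(-4 - 4\right)\right)} + 164\right) \left(232 - 64\right) = \left(\frac{5 + 66 \left(-8\right)}{4 \left(1 + 13 \left(-8\right)\right)} + 164\right) \left(232 - 64\right) = \left(\frac{5 - 528}{4 \left(1 - 104\right)} + 164\right) 168 = \left(\frac{1}{4} \frac{1}{-103} \left(-523\right) + 164\right) 168 = \left(\frac{1}{4} \left(- \frac{1}{103}\right) \left(-523\right) + 164\right) 168 = \left(\frac{523}{412} + 164\right) 168 = \frac{68091}{412} \cdot 168 = \frac{2859822}{103} \approx 27765.0$)
$67 - f = 67 - \frac{2859822}{103} = - \frac{2852921}{103}$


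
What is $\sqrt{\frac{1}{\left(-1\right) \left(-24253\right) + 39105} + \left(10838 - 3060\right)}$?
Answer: $\frac{5 \sqrt{1248909157878}}{63358} \approx 88.193$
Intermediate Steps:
$\sqrt{\frac{1}{\left(-1\right) \left(-24253\right) + 39105} + \left(10838 - 3060\right)} = \sqrt{\frac{1}{24253 + 39105} + 7778} = \sqrt{\frac{1}{63358} + 7778} = \sqrt{\frac{492798525}{63358}} = \frac{5 \sqrt{1248909157878}}{63358}$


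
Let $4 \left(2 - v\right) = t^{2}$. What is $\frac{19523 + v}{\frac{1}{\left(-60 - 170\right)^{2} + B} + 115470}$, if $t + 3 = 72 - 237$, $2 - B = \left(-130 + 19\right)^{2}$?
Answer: $\frac{506004489}{4685888071} \approx 0.10798$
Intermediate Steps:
$B = -12319$ ($B = 2 - \left(-130 + 19\right)^{2} = 2 - \left(-111\right)^{2} = 2 - 12321 = -12319$)
$t = -168$ ($t = -3 + \left(72 - 237\right) = -3 - 165 = -168$)
$v = -7054$ ($v = 2 - \frac{\left(-168\right)^{2}}{4} = 2 - 7056 = -7054$)
$\frac{19523 + v}{\frac{1}{\left(-60 - 170\right)^{2} + B} + 115470} = \frac{19523 - 7054}{\frac{1}{\left(-60 - 170\right)^{2} - 12319} + 115470} = \frac{12469}{\frac{1}{\left(-230\right)^{2} - 12319} + 115470} = \frac{12469}{\frac{1}{52900 - 12319} + 115470} = \frac{12469}{\frac{1}{40581} + 115470} = \frac{12469}{\frac{4685888071}{40581}} = 12469 \cdot \frac{40581}{4685888071} = \frac{506004489}{4685888071}$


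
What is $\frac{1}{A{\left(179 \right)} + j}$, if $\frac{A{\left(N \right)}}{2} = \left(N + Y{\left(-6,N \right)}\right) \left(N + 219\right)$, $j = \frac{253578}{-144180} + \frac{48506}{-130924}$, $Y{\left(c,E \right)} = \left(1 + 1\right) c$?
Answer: $\frac{393262965}{52276395108356} \approx 7.5228 \cdot 10^{-6}$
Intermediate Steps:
$Y{\left(c,E \right)} = 2 c$
$j = - \frac{837355024}{393262965}$ ($j = 253578 \left(- \frac{1}{144180}\right) + 48506 \left(- \frac{1}{130924}\right) = - \frac{42263}{24030} - \frac{24253}{65462} = - \frac{837355024}{393262965} \approx -2.1292$)
$A{\left(N \right)} = 2 \left(-12 + N\right) \left(219 + N\right)$ ($A{\left(N \right)} = 2 \left(N + 2 \left(-6\right)\right) \left(N + 219\right) = 2 \left(N - 12\right) \left(219 + N\right) = 2 \left(-12 + N\right) \left(219 + N\right)$)
$\frac{1}{A{\left(179 \right)} + j} = \frac{1}{\left(-5256 + 2 \cdot 179^{2} + 414 \cdot 179\right) - \frac{837355024}{393262965}} = \frac{1}{\left(-5256 + 2 \cdot 32041 + 74106\right) - \frac{837355024}{393262965}} = \frac{1}{\left(-5256 + 64082 + 74106\right) - \frac{837355024}{393262965}} = \frac{1}{132932 - \frac{837355024}{393262965}} = \frac{1}{\frac{52276395108356}{393262965}} = \frac{393262965}{52276395108356}$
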